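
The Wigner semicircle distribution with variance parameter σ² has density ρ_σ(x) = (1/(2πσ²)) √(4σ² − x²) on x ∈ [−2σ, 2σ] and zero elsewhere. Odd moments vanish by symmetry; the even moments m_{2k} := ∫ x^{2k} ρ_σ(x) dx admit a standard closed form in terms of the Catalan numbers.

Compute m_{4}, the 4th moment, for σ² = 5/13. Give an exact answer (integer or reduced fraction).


By the scaled semicircle moment identity, m_{2k} = σ^{2k} · C_k with k = 2.
C_2 = (1/(k+1)) · C(2k, k) = (1/3) · C(4, 2) = (1/3) · 6 = 2.
σ^{2k} = (σ²)^k = (5/13)^2 = 25/169.

Therefore m_{4} = σ^{4} · C_2 = (25/169) · 2 = 50/169.


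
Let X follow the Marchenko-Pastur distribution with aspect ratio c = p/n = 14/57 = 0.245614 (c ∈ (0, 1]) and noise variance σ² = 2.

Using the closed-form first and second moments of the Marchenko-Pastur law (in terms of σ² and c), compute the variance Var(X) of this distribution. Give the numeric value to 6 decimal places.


Recall the MP moments m_1 = E[X] = σ² and m_2 = E[X²] = σ⁴ (1 + c).
m_1 = E[X] = σ² = 2, so m_1² = 4.
m_2 = E[X²] = σ⁴ (1 + c) = 4 · (1 + 0.245614) = 4 · 1.245614 = 4.982456.
(Note m_2 − m_1² simplifies to c · σ⁴ = 0.245614 · 4.)

Var(X) = m_2 − m_1² = 4.982456 − 4 = 0.982456.


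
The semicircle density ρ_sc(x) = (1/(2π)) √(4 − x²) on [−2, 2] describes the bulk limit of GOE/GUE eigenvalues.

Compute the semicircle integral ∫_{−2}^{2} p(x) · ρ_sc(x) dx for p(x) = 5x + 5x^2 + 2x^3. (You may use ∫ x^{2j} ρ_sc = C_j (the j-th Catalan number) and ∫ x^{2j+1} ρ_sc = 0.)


Write p(x) = Σ a_i x^i, split into monomials and integrate each against ρ_sc separately.
Using ∫ x^{2j} ρ_sc = C_j = (1/(j+1)) C(2j, j) (Catalan numbers) and ∫ x^{2j+1} ρ_sc = 0 (odd monomials vanish by symmetry):
  i = 1 (odd): ∫ x^1 ρ_sc = 0 (vanishes)
  i = 2 (even): a_2 · C_{1} = 5 · 1 = 5
  i = 3 (odd): ∫ x^3 ρ_sc = 0 (vanishes)

Summing the contributions: ∫_{−2}^{2} p(x) ρ_sc(x) dx = 5.


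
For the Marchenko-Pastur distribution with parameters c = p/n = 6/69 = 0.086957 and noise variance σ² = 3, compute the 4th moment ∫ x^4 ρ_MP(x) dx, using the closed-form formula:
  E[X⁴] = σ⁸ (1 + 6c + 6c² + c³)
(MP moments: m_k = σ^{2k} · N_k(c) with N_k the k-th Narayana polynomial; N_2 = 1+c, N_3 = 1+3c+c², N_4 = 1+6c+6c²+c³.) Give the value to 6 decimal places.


E[X⁴] = σ⁸ (1 + 6c + 6c² + c³) (fourth MP moment). With σ² = 3 (so σ⁸ = 81) and c = 6/69 = 0.086957: E[X⁴] = 81 · (1 + 6·0.086957 + 6·(0.086957)² + (0.086957)³) = 81 · 1.567765.

So E[X^4] = 126.988987.


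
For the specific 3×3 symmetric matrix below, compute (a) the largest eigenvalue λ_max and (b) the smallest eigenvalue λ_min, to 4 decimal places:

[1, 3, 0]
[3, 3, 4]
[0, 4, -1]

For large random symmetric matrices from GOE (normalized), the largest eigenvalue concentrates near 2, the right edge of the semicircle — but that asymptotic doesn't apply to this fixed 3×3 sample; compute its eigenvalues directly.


Since M is real symmetric, all three eigenvalues are real; they are the roots of det(λI − M) = λ³ − (tr M) λ² + s λ − det M, where s is the sum of the principal 2×2 minors.
tr M = 1 + 3 + (-1) = 3.
s = (1·3 − 3²) + (1·(-1) − 0²) + (3·(-1) − 4²) = -6 + (-1) + (-19) = -26.
det M (expand along row 1) = 1·(-19) − 3·(-3) + 0·12 = -10.
Characteristic polynomial: λ³ − 3λ² − 26λ + 10 = 0.
Substitute λ = y + (tr M)/3 = y + 1.000000 to remove the quadratic term: y³ + p·y + q = 0 with p = s − (tr M)²/3 = -29.000000 and q = −2(tr M)³/27 + (tr M)·s/3 − det M = -18.000000.
Three real roots ⇒ use the trigonometric (Viète) form: r = 2√(−p/3) = 6.218253, φ = arccos(3q/(p·r)) = arccos(0.299452) = 1.266678 rad.
y_k = r·cos(φ/3 − 2πk/3) for k = 0, 1, 2 gives y = 5.672160, -0.629283, -5.042877.
λ_k = y_k + 1.000000 gives λ = 6.6722, 0.3707, -4.0429 (check: the sum is 3.0000 = tr M).

Hence λ_max = 6.6722 and λ_min = -4.0429.


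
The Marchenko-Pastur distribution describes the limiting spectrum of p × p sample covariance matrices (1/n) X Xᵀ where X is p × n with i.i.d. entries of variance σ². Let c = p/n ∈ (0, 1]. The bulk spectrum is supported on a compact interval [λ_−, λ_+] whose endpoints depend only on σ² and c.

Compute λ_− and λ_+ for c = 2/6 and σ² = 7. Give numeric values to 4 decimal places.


c = 2/6 = 0.333333; √c = 0.577350.
λ_− = σ² (1 − √c)² = 7 · (1 − 0.577350)² = 7 · (0.422650)² = 1.250430.
λ_+ = σ² (1 + √c)² = 7 · (1 + 0.577350)² = 7 · (1.577350)² = 17.416237.

Rounded to 4 decimal places: λ_− ≈ 1.2504, λ_+ ≈ 17.4162.


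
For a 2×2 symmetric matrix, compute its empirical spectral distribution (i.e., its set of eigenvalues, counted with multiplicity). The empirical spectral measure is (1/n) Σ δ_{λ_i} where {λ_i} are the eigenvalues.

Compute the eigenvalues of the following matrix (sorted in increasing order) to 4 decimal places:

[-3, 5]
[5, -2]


Since M is real symmetric, both eigenvalues are real; they are the roots of det(λI − M) = λ² − (tr M) λ + det M.
tr M = -3 + (-2) = -5.
det M = (-3)·(-2) − 5² = 6 − 25 = -19.
Characteristic polynomial: λ² + 5λ − 19 = 0.
Discriminant Δ = (tr M)² − 4·det M = 25 − (-76) = 101; √Δ = 10.049876.
λ = (tr M ± √Δ)/2 = (-5 ± 10.049876)/2, giving (tr M − √Δ)/2 = -7.5249 and (tr M + √Δ)/2 = 2.5249.

Eigenvalues sorted in increasing order: [-7.5249, 2.5249].


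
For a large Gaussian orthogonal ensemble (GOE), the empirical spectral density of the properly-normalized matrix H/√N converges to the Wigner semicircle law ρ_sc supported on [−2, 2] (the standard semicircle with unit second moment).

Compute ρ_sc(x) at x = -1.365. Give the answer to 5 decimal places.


ρ_sc(x) = (1/(2π)) √(4 − x²). With x = -1.365:
  4 − x² = 4 − (-1.365)² = 4 − 1.863225 = 2.136775.
  √(4 − x²) = 1.461771.
  1/(2π) = 0.159155.
  ρ_sc(-1.365) = 0.159155 · 1.461771 = 0.232648.

Rounded to 5 decimal places: ρ_sc(-1.365) ≈ 0.23265.


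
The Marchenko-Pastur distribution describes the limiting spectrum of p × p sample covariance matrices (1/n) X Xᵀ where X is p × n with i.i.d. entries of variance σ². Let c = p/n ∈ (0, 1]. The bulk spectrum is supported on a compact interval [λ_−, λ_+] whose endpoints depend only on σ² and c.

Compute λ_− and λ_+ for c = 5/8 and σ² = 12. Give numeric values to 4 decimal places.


c = 5/8 = 0.625000; √c = 0.790569.
λ_− = σ² (1 − √c)² = 12 · (1 − 0.790569)² = 12 · (0.209431)² = 0.526334.
λ_+ = σ² (1 + √c)² = 12 · (1 + 0.790569)² = 12 · (1.790569)² = 38.473666.

Rounded to 4 decimal places: λ_− ≈ 0.5263, λ_+ ≈ 38.4737.


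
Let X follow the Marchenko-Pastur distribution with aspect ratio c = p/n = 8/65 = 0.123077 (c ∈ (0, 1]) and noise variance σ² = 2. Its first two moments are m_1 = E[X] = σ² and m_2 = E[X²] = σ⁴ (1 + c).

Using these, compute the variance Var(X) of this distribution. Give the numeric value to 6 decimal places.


m_1 = E[X] = σ² = 2, so m_1² = 4.
m_2 = E[X²] = σ⁴ (1 + c) = 4 · (1 + 0.123077) = 4 · 1.123077 = 4.492308.
(Note m_2 − m_1² simplifies to c · σ⁴ = 0.123077 · 4.)

Var(X) = m_2 − m_1² = 4.492308 − 4 = 0.492308.


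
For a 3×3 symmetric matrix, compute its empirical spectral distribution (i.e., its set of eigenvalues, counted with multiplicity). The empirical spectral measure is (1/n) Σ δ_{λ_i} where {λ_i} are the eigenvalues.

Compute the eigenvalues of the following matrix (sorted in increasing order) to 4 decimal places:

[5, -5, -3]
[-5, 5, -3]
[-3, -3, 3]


Since M is real symmetric, all three eigenvalues are real; they are the roots of det(λI − M) = λ³ − (tr M) λ² + s λ − det M, where s is the sum of the principal 2×2 minors.
tr M = 5 + 5 + 3 = 13.
s = (5·5 − (-5)²) + (5·3 − (-3)²) + (5·3 − (-3)²) = 0 + 6 + 6 = 12.
det M (expand along row 1) = 5·6 − (-5)·(-24) + (-3)·30 = -180.
Characteristic polynomial: λ³ − 13λ² + 12λ + 180 = 0.
Substitute λ = y + (tr M)/3 = y + 4.333333 to remove the quadratic term: y³ + p·y + q = 0 with p = s − (tr M)²/3 = -44.333333 and q = −2(tr M)³/27 + (tr M)·s/3 − det M = 69.259259.
Three real roots ⇒ use the trigonometric (Viète) form: r = 2√(−p/3) = 7.688375, φ = arccos(3q/(p·r)) = arccos(-0.609585) = 2.226333 rad.
y_k = r·cos(φ/3 − 2πk/3) for k = 0, 1, 2 gives y = 5.666667, 1.666667, -7.333333.
λ_k = y_k + 4.333333 gives λ = 10.0000, 6.0000, -3.0000 (check: the sum is 13.0000 = tr M).

Eigenvalues sorted in increasing order: [-3.0000, 6.0000, 10.0000].


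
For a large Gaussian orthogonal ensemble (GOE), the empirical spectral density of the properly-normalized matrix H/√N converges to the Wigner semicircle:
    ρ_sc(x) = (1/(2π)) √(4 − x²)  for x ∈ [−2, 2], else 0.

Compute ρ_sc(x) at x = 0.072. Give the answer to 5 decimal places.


ρ_sc(x) = (1/(2π)) √(4 − x²). With x = 0.072:
  4 − x² = 4 − (0.072)² = 4 − 0.005184 = 3.994816.
  √(4 − x²) = 1.998704.
  1/(2π) = 0.159155.
  ρ_sc(0.072) = 0.159155 · 1.998704 = 0.318104.

Rounded to 5 decimal places: ρ_sc(0.072) ≈ 0.31810.


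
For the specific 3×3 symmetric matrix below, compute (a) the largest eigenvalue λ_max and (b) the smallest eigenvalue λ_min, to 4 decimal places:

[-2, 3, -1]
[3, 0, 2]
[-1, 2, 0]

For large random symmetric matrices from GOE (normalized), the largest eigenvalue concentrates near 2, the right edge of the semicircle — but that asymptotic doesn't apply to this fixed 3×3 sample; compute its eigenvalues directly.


Since M is real symmetric, all three eigenvalues are real; they are the roots of det(λI − M) = λ³ − (tr M) λ² + s λ − det M, where s is the sum of the principal 2×2 minors.
tr M = -2 + 0 + 0 = -2.
s = ((-2)·0 − 3²) + ((-2)·0 − (-1)²) + (0·0 − 2²) = -9 + (-1) + (-4) = -14.
det M (expand along row 1) = (-2)·(-4) − 3·2 + (-1)·6 = -4.
Characteristic polynomial: λ³ + 2λ² − 14λ + 4 = 0.
Substitute λ = y + (tr M)/3 = y − 0.666667 to remove the quadratic term: y³ + p·y + q = 0 with p = s − (tr M)²/3 = -15.333333 and q = −2(tr M)³/27 + (tr M)·s/3 − det M = 13.925926.
Three real roots ⇒ use the trigonometric (Viète) form: r = 2√(−p/3) = 4.521553, φ = arccos(3q/(p·r)) = arccos(-0.602589) = 2.217537 rad.
y_k = r·cos(φ/3 − 2πk/3) for k = 0, 1, 2 gives y = 3.341526, 0.967225, -4.308752.
λ_k = y_k − 0.666667 gives λ = 2.6749, 0.3006, -4.9754 (check: the sum is -2.0000 = tr M).

Hence λ_max = 2.6749 and λ_min = -4.9754.


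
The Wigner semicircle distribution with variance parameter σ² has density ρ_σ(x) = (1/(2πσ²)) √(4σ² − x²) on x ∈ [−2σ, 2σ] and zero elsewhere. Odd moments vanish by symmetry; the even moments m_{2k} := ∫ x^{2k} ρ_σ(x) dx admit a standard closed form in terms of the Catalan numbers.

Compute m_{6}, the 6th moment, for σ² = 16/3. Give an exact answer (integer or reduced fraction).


By the scaled semicircle moment identity, m_{2k} = σ^{2k} · C_k with k = 3.
C_3 = (1/(k+1)) · C(2k, k) = (1/4) · C(6, 3) = (1/4) · 20 = 5.
σ^{2k} = (σ²)^k = (16/3)^3 = 4096/27.

Therefore m_{6} = σ^{6} · C_3 = (4096/27) · 5 = 20480/27.


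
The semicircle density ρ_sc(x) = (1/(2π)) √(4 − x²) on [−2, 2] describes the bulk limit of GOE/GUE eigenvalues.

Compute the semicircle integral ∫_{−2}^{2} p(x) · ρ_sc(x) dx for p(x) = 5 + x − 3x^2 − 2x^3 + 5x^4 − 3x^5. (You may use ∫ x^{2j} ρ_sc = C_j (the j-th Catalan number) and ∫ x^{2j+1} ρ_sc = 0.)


Write p(x) = Σ a_i x^i, split into monomials and integrate each against ρ_sc separately.
Using ∫ x^{2j} ρ_sc = C_j = (1/(j+1)) C(2j, j) (Catalan numbers) and ∫ x^{2j+1} ρ_sc = 0 (odd monomials vanish by symmetry):
  i = 0 (even): a_0 · C_{0} = 5 · 1 = 5
  i = 1 (odd): ∫ x^1 ρ_sc = 0 (vanishes)
  i = 2 (even): a_2 · C_{1} = -3 · 1 = -3
  i = 3 (odd): ∫ x^3 ρ_sc = 0 (vanishes)
  i = 4 (even): a_4 · C_{2} = 5 · 2 = 10
  i = 5 (odd): ∫ x^5 ρ_sc = 0 (vanishes)

Summing the contributions: ∫_{−2}^{2} p(x) ρ_sc(x) dx = 5 + (-3) + 10 = 12.


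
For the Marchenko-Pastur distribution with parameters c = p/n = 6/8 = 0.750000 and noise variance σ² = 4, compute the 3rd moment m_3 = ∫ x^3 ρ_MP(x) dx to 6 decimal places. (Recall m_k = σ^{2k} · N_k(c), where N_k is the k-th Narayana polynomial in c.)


E[X³] = σ⁶ (1 + 3c + c²) (third MP moment). With σ² = 4 (so σ⁶ = 64) and c = 6/8 = 0.750000: E[X³] = 64 · (1 + 3·0.750000 + (0.750000)²) = 64 · 3.812500.

So E[X^3] = 244.000000.


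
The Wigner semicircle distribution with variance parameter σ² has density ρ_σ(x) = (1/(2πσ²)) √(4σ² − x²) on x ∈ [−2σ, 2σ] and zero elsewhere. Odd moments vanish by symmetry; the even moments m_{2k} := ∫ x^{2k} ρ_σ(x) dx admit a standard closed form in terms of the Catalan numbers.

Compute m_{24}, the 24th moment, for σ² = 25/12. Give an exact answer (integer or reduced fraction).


By the scaled semicircle moment identity, m_{2k} = σ^{2k} · C_k with k = 12.
C_12 = (1/(k+1)) · C(2k, k) = (1/13) · C(24, 12) = (1/13) · 2704156 = 208012.
σ^{2k} = (σ²)^k = (25/12)^12 = 59604644775390625/8916100448256.

Therefore m_{24} = σ^{24} · C_12 = (59604644775390625/8916100448256) · 208012 = 3099620342254638671875/2229025112064.


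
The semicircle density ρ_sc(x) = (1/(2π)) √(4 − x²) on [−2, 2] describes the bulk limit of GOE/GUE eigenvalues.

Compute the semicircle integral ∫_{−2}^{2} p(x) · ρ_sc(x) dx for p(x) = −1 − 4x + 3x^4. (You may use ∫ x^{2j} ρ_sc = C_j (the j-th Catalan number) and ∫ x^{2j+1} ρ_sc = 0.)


Write p(x) = Σ a_i x^i, split into monomials and integrate each against ρ_sc separately.
Using ∫ x^{2j} ρ_sc = C_j = (1/(j+1)) C(2j, j) (Catalan numbers) and ∫ x^{2j+1} ρ_sc = 0 (odd monomials vanish by symmetry):
  i = 0 (even): a_0 · C_{0} = -1 · 1 = -1
  i = 1 (odd): ∫ x^1 ρ_sc = 0 (vanishes)
  i = 4 (even): a_4 · C_{2} = 3 · 2 = 6

Summing the contributions: ∫_{−2}^{2} p(x) ρ_sc(x) dx = (-1) + 6 = 5.


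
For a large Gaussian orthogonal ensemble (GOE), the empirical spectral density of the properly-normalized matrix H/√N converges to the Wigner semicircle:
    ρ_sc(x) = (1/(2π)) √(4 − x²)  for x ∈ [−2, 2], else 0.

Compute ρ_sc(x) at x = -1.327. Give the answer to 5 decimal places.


ρ_sc(x) = (1/(2π)) √(4 − x²). With x = -1.327:
  4 − x² = 4 − (-1.327)² = 4 − 1.760929 = 2.239071.
  √(4 − x²) = 1.496353.
  1/(2π) = 0.159155.
  ρ_sc(-1.327) = 0.159155 · 1.496353 = 0.238152.

Rounded to 5 decimal places: ρ_sc(-1.327) ≈ 0.23815.


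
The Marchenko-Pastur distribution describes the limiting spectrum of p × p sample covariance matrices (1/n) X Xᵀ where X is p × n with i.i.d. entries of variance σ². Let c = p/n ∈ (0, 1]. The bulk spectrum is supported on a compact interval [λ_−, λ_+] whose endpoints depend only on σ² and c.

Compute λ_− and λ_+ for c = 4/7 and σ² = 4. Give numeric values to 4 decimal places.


c = 4/7 = 0.571429; √c = 0.755929.
λ_− = σ² (1 − √c)² = 4 · (1 − 0.755929)² = 4 · (0.244071)² = 0.238283.
λ_+ = σ² (1 + √c)² = 4 · (1 + 0.755929)² = 4 · (1.755929)² = 12.333146.

Rounded to 4 decimal places: λ_− ≈ 0.2383, λ_+ ≈ 12.3331.


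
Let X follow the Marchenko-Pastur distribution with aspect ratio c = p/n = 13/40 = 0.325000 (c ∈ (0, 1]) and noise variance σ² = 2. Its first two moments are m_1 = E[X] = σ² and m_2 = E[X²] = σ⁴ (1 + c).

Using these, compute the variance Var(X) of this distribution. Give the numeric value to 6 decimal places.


m_1 = E[X] = σ² = 2, so m_1² = 4.
m_2 = E[X²] = σ⁴ (1 + c) = 4 · (1 + 0.325000) = 4 · 1.325000 = 5.300000.
(Note m_2 − m_1² simplifies to c · σ⁴ = 0.325000 · 4.)

Var(X) = m_2 − m_1² = 5.300000 − 4 = 1.300000.


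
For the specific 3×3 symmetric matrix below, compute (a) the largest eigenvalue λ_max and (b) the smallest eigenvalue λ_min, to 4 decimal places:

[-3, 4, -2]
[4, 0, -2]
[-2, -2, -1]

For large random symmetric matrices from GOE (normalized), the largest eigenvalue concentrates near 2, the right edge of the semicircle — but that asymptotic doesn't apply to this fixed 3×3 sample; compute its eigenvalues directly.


Since M is real symmetric, all three eigenvalues are real; they are the roots of det(λI − M) = λ³ − (tr M) λ² + s λ − det M, where s is the sum of the principal 2×2 minors.
tr M = -3 + 0 + (-1) = -4.
s = ((-3)·0 − 4²) + ((-3)·(-1) − (-2)²) + (0·(-1) − (-2)²) = -16 + (-1) + (-4) = -21.
det M (expand along row 1) = (-3)·(-4) − 4·(-8) + (-2)·(-8) = 60.
Characteristic polynomial: λ³ + 4λ² − 21λ − 60 = 0.
Substitute λ = y + (tr M)/3 = y − 1.333333 to remove the quadratic term: y³ + p·y + q = 0 with p = s − (tr M)²/3 = -26.333333 and q = −2(tr M)³/27 + (tr M)·s/3 − det M = -27.259259.
Three real roots ⇒ use the trigonometric (Viète) form: r = 2√(−p/3) = 5.925463, φ = arccos(3q/(p·r)) = arccos(0.524092) = 1.019148 rad.
y_k = r·cos(φ/3 − 2πk/3) for k = 0, 1, 2 gives y = 5.586819, -1.083460, -4.503359.
λ_k = y_k − 1.333333 gives λ = 4.2535, -2.4168, -5.8367 (check: the sum is -4.0000 = tr M).

Hence λ_max = 4.2535 and λ_min = -5.8367.


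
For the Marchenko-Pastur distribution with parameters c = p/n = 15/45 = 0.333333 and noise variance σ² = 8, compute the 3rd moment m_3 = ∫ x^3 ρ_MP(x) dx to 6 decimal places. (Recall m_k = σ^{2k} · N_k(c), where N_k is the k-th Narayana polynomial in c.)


E[X³] = σ⁶ (1 + 3c + c²) (third MP moment). With σ² = 8 (so σ⁶ = 512) and c = 15/45 = 0.333333: E[X³] = 512 · (1 + 3·0.333333 + (0.333333)²) = 512 · 2.111111.

So E[X^3] = 1080.888889.


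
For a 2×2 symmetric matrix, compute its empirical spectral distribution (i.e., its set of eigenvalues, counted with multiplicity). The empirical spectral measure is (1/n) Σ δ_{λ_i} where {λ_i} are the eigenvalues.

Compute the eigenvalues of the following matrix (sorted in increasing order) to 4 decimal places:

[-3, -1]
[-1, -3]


Since M is real symmetric, both eigenvalues are real; they are the roots of det(λI − M) = λ² − (tr M) λ + det M.
tr M = -3 + (-3) = -6.
det M = (-3)·(-3) − (-1)² = 9 − 1 = 8.
Characteristic polynomial: λ² + 6λ + 8 = 0.
Discriminant Δ = (tr M)² − 4·det M = 36 − 32 = 4; √Δ = 2.000000.
λ = (tr M ± √Δ)/2 = (-6 ± 2.000000)/2, giving (tr M − √Δ)/2 = -4.0000 and (tr M + √Δ)/2 = -2.0000.

Eigenvalues sorted in increasing order: [-4.0000, -2.0000].


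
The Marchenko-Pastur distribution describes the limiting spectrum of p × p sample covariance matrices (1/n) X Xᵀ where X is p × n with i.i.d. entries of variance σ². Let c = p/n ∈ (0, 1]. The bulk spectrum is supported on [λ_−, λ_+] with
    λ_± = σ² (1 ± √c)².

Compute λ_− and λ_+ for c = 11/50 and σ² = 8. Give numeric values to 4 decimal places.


c = 11/50 = 0.220000; √c = 0.469042.
λ_− = σ² (1 − √c)² = 8 · (1 − 0.469042)² = 8 · (0.530958)² = 2.255335.
λ_+ = σ² (1 + √c)² = 8 · (1 + 0.469042)² = 8 · (1.469042)² = 17.264665.

Rounded to 4 decimal places: λ_− ≈ 2.2553, λ_+ ≈ 17.2647.


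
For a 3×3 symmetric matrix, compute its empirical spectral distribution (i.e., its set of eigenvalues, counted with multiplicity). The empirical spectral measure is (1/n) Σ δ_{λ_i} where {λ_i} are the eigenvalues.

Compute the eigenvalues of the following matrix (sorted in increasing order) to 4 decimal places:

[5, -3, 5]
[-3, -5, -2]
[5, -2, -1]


Since M is real symmetric, all three eigenvalues are real; they are the roots of det(λI − M) = λ³ − (tr M) λ² + s λ − det M, where s is the sum of the principal 2×2 minors.
tr M = 5 + (-5) + (-1) = -1.
s = (5·(-5) − (-3)²) + (5·(-1) − 5²) + ((-5)·(-1) − (-2)²) = -34 + (-30) + 1 = -63.
det M (expand along row 1) = 5·1 − (-3)·13 + 5·31 = 199.
Characteristic polynomial: λ³ + λ² − 63λ − 199 = 0.
Substitute λ = y + (tr M)/3 = y − 0.333333 to remove the quadratic term: y³ + p·y + q = 0 with p = s − (tr M)²/3 = -63.333333 and q = −2(tr M)³/27 + (tr M)·s/3 − det M = -177.925926.
Three real roots ⇒ use the trigonometric (Viète) form: r = 2√(−p/3) = 9.189366, φ = arccos(3q/(p·r)) = arccos(0.917155) = 0.409915 rad.
y_k = r·cos(φ/3 − 2πk/3) for k = 0, 1, 2 gives y = 9.103716, -3.467840, -5.635876.
λ_k = y_k − 0.333333 gives λ = 8.7704, -3.8012, -5.9692 (check: the sum is -1.0000 = tr M).

Eigenvalues sorted in increasing order: [-5.9692, -3.8012, 8.7704].


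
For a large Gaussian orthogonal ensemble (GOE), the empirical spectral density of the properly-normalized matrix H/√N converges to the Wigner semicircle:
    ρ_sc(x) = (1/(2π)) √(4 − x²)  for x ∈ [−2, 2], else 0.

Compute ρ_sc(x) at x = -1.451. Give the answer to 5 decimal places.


ρ_sc(x) = (1/(2π)) √(4 − x²). With x = -1.451:
  4 − x² = 4 − (-1.451)² = 4 − 2.105401 = 1.894599.
  √(4 − x²) = 1.376444.
  1/(2π) = 0.159155.
  ρ_sc(-1.451) = 0.159155 · 1.376444 = 0.219068.

Rounded to 5 decimal places: ρ_sc(-1.451) ≈ 0.21907.


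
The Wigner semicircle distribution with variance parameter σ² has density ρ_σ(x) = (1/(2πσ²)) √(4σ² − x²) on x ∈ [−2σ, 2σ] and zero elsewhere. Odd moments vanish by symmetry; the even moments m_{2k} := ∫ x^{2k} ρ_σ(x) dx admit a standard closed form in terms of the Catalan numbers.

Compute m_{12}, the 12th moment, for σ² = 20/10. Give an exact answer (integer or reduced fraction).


By the scaled semicircle moment identity, m_{2k} = σ^{2k} · C_k with k = 6.
C_6 = (1/(k+1)) · C(2k, k) = (1/7) · C(12, 6) = (1/7) · 924 = 132.
σ^{2k} = (σ²)^k = (20/10)^6 = 64.

Therefore m_{12} = σ^{12} · C_6 = 64 · 132 = 8448.


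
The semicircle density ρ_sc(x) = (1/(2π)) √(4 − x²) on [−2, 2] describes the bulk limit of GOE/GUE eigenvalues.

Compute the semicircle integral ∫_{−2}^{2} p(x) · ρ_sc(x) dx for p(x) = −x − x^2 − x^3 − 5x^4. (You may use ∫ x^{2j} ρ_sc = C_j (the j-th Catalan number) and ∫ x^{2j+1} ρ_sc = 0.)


Write p(x) = Σ a_i x^i, split into monomials and integrate each against ρ_sc separately.
Using ∫ x^{2j} ρ_sc = C_j = (1/(j+1)) C(2j, j) (Catalan numbers) and ∫ x^{2j+1} ρ_sc = 0 (odd monomials vanish by symmetry):
  i = 1 (odd): ∫ x^1 ρ_sc = 0 (vanishes)
  i = 2 (even): a_2 · C_{1} = -1 · 1 = -1
  i = 3 (odd): ∫ x^3 ρ_sc = 0 (vanishes)
  i = 4 (even): a_4 · C_{2} = -5 · 2 = -10

Summing the contributions: ∫_{−2}^{2} p(x) ρ_sc(x) dx = (-1) + (-10) = -11.


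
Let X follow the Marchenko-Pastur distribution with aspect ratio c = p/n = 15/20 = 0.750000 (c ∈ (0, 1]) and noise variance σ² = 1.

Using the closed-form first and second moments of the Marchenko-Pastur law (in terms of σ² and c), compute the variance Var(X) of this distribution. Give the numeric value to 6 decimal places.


Recall the MP moments m_1 = E[X] = σ² and m_2 = E[X²] = σ⁴ (1 + c).
m_1 = E[X] = σ² = 1, so m_1² = 1.
m_2 = E[X²] = σ⁴ (1 + c) = 1 · (1 + 0.750000) = 1 · 1.750000 = 1.750000.
(Note m_2 − m_1² simplifies to c · σ⁴ = 0.750000 · 1.)

Var(X) = m_2 − m_1² = 1.750000 − 1 = 0.750000.


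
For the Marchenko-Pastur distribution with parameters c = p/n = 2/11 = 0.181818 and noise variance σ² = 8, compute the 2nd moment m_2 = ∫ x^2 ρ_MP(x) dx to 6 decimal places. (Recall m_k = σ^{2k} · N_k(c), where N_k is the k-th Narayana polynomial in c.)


E[X²] = σ⁴ (1 + c) (second MP moment). With σ² = 8 (so σ⁴ = 64) and c = 2/11 = 0.181818: E[X²] = 64 · (1 + 0.181818) = 64 · 1.181818.

So E[X^2] = 75.636364.


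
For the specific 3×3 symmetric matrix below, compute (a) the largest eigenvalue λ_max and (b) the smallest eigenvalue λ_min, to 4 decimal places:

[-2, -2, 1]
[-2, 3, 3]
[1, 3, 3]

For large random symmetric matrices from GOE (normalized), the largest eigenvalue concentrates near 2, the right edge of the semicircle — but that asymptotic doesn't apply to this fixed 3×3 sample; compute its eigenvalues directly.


Since M is real symmetric, all three eigenvalues are real; they are the roots of det(λI − M) = λ³ − (tr M) λ² + s λ − det M, where s is the sum of the principal 2×2 minors.
tr M = -2 + 3 + 3 = 4.
s = ((-2)·3 − (-2)²) + ((-2)·3 − 1²) + (3·3 − 3²) = -10 + (-7) + 0 = -17.
det M (expand along row 1) = (-2)·0 − (-2)·(-9) + 1·(-9) = -27.
Characteristic polynomial: λ³ − 4λ² − 17λ + 27 = 0.
Substitute λ = y + (tr M)/3 = y + 1.333333 to remove the quadratic term: y³ + p·y + q = 0 with p = s − (tr M)²/3 = -22.333333 and q = −2(tr M)³/27 + (tr M)·s/3 − det M = -0.407407.
Three real roots ⇒ use the trigonometric (Viète) form: r = 2√(−p/3) = 5.456902, φ = arccos(3q/(p·r)) = arccos(0.010029) = 1.560767 rad.
y_k = r·cos(φ/3 − 2πk/3) for k = 0, 1, 2 gives y = 4.734910, -0.018242, -4.716668.
λ_k = y_k + 1.333333 gives λ = 6.0682, 1.3151, -3.3833 (check: the sum is 4.0000 = tr M).

Hence λ_max = 6.0682 and λ_min = -3.3833.


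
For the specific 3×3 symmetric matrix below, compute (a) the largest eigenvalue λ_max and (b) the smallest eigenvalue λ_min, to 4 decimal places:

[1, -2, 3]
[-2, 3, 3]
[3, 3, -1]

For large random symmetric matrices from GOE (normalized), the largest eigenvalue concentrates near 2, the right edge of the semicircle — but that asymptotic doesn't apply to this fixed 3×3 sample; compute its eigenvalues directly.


Since M is real symmetric, all three eigenvalues are real; they are the roots of det(λI − M) = λ³ − (tr M) λ² + s λ − det M, where s is the sum of the principal 2×2 minors.
tr M = 1 + 3 + (-1) = 3.
s = (1·3 − (-2)²) + (1·(-1) − 3²) + (3·(-1) − 3²) = -1 + (-10) + (-12) = -23.
det M (expand along row 1) = 1·(-12) − (-2)·(-7) + 3·(-15) = -71.
Characteristic polynomial: λ³ − 3λ² − 23λ + 71 = 0.
Substitute λ = y + (tr M)/3 = y + 1.000000 to remove the quadratic term: y³ + p·y + q = 0 with p = s − (tr M)²/3 = -26.000000 and q = −2(tr M)³/27 + (tr M)·s/3 − det M = 46.000000.
Three real roots ⇒ use the trigonometric (Viète) form: r = 2√(−p/3) = 5.887841, φ = arccos(3q/(p·r)) = arccos(-0.901467) = 2.693942 rad.
y_k = r·cos(φ/3 − 2πk/3) for k = 0, 1, 2 gives y = 3.669246, 2.153168, -5.822414.
λ_k = y_k + 1.000000 gives λ = 4.6692, 3.1532, -4.8224 (check: the sum is 3.0000 = tr M).

Hence λ_max = 4.6692 and λ_min = -4.8224.


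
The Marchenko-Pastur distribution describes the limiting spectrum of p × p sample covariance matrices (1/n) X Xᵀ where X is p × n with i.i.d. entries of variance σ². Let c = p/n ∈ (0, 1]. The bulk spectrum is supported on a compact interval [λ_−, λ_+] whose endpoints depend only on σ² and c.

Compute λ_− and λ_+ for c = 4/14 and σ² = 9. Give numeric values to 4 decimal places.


c = 4/14 = 0.285714; √c = 0.534522.
λ_− = σ² (1 − √c)² = 9 · (1 − 0.534522)² = 9 · (0.465478)² = 1.950024.
λ_+ = σ² (1 + √c)² = 9 · (1 + 0.534522)² = 9 · (1.534522)² = 21.192833.

Rounded to 4 decimal places: λ_− ≈ 1.9500, λ_+ ≈ 21.1928.


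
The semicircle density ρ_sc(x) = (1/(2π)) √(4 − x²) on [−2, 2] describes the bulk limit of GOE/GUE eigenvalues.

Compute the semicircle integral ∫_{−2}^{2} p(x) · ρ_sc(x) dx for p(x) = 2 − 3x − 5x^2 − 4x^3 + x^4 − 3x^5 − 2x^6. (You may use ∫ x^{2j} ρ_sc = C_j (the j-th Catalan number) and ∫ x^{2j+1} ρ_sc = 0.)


Write p(x) = Σ a_i x^i, split into monomials and integrate each against ρ_sc separately.
Using ∫ x^{2j} ρ_sc = C_j = (1/(j+1)) C(2j, j) (Catalan numbers) and ∫ x^{2j+1} ρ_sc = 0 (odd monomials vanish by symmetry):
  i = 0 (even): a_0 · C_{0} = 2 · 1 = 2
  i = 1 (odd): ∫ x^1 ρ_sc = 0 (vanishes)
  i = 2 (even): a_2 · C_{1} = -5 · 1 = -5
  i = 3 (odd): ∫ x^3 ρ_sc = 0 (vanishes)
  i = 4 (even): a_4 · C_{2} = 1 · 2 = 2
  i = 5 (odd): ∫ x^5 ρ_sc = 0 (vanishes)
  i = 6 (even): a_6 · C_{3} = -2 · 5 = -10

Summing the contributions: ∫_{−2}^{2} p(x) ρ_sc(x) dx = 2 + (-5) + 2 + (-10) = -11.


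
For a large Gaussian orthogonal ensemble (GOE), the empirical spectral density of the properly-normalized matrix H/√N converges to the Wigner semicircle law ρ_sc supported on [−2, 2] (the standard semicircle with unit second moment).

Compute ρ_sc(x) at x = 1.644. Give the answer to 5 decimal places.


ρ_sc(x) = (1/(2π)) √(4 − x²). With x = 1.644:
  4 − x² = 4 − (1.644)² = 4 − 2.702736 = 1.297264.
  √(4 − x²) = 1.138975.
  1/(2π) = 0.159155.
  ρ_sc(1.644) = 0.159155 · 1.138975 = 0.181273.

Rounded to 5 decimal places: ρ_sc(1.644) ≈ 0.18127.


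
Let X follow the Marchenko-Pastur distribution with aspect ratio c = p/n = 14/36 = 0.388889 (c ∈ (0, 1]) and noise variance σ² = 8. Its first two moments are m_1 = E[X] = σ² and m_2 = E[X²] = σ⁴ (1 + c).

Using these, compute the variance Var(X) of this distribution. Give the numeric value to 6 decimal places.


m_1 = E[X] = σ² = 8, so m_1² = 64.
m_2 = E[X²] = σ⁴ (1 + c) = 64 · (1 + 0.388889) = 64 · 1.388889 = 88.888889.
(Note m_2 − m_1² simplifies to c · σ⁴ = 0.388889 · 64.)

Var(X) = m_2 − m_1² = 88.888889 − 64 = 24.888889.


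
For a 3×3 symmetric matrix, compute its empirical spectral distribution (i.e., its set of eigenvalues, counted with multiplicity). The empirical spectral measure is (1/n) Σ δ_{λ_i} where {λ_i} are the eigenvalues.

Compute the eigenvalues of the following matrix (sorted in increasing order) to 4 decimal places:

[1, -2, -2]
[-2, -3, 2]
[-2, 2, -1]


Since M is real symmetric, all three eigenvalues are real; they are the roots of det(λI − M) = λ³ − (tr M) λ² + s λ − det M, where s is the sum of the principal 2×2 minors.
tr M = 1 + (-3) + (-1) = -3.
s = (1·(-3) − (-2)²) + (1·(-1) − (-2)²) + ((-3)·(-1) − 2²) = -7 + (-5) + (-1) = -13.
det M (expand along row 1) = 1·(-1) − (-2)·6 + (-2)·(-10) = 31.
Characteristic polynomial: λ³ + 3λ² − 13λ − 31 = 0.
Substitute λ = y + (tr M)/3 = y − 1.000000 to remove the quadratic term: y³ + p·y + q = 0 with p = s − (tr M)²/3 = -16.000000 and q = −2(tr M)³/27 + (tr M)·s/3 − det M = -16.000000.
Three real roots ⇒ use the trigonometric (Viète) form: r = 2√(−p/3) = 4.618802, φ = arccos(3q/(p·r)) = arccos(0.649519) = 0.863845 rad.
y_k = r·cos(φ/3 − 2πk/3) for k = 0, 1, 2 gives y = 4.428639, -1.078378, -3.350262.
λ_k = y_k − 1.000000 gives λ = 3.4286, -2.0784, -4.3503 (check: the sum is -3.0000 = tr M).

Eigenvalues sorted in increasing order: [-4.3503, -2.0784, 3.4286].


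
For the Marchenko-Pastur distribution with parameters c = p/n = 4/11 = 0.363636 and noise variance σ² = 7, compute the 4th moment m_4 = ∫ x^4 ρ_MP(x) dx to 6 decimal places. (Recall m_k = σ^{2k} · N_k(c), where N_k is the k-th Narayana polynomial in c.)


E[X⁴] = σ⁸ (1 + 6c + 6c² + c³) (fourth MP moment). With σ² = 7 (so σ⁸ = 2401) and c = 4/11 = 0.363636: E[X⁴] = 2401 · (1 + 6·0.363636 + 6·(0.363636)² + (0.363636)³) = 2401 · 4.023291.

So E[X^4] = 9659.921112.


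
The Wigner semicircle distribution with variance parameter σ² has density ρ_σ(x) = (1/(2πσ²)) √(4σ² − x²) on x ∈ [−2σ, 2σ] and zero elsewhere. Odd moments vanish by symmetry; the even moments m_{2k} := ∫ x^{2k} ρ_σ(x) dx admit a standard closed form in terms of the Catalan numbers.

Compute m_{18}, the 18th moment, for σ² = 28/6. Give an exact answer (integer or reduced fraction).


By the scaled semicircle moment identity, m_{2k} = σ^{2k} · C_k with k = 9.
C_9 = (1/(k+1)) · C(2k, k) = (1/10) · C(18, 9) = (1/10) · 48620 = 4862.
σ^{2k} = (σ²)^k = (28/6)^9 = 20661046784/19683.

Therefore m_{18} = σ^{18} · C_9 = (20661046784/19683) · 4862 = 100454009463808/19683.


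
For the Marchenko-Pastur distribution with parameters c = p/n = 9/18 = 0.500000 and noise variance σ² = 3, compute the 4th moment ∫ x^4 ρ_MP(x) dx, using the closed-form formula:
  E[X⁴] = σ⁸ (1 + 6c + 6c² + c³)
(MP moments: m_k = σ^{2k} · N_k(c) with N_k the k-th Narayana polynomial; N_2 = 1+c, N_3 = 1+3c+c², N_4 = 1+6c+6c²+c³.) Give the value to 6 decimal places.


E[X⁴] = σ⁸ (1 + 6c + 6c² + c³) (fourth MP moment). With σ² = 3 (so σ⁸ = 81) and c = 9/18 = 0.500000: E[X⁴] = 81 · (1 + 6·0.500000 + 6·(0.500000)² + (0.500000)³) = 81 · 5.625000.

So E[X^4] = 455.625000.


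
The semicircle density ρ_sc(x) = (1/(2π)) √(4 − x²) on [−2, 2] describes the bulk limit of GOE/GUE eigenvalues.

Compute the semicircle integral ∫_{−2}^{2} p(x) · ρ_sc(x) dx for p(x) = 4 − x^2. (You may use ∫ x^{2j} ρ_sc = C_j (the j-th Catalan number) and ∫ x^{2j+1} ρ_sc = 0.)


Write p(x) = Σ a_i x^i, split into monomials and integrate each against ρ_sc separately.
Using ∫ x^{2j} ρ_sc = C_j = (1/(j+1)) C(2j, j) (Catalan numbers) and ∫ x^{2j+1} ρ_sc = 0 (odd monomials vanish by symmetry):
  i = 0 (even): a_0 · C_{0} = 4 · 1 = 4
  i = 2 (even): a_2 · C_{1} = -1 · 1 = -1

Summing the contributions: ∫_{−2}^{2} p(x) ρ_sc(x) dx = 4 + (-1) = 3.


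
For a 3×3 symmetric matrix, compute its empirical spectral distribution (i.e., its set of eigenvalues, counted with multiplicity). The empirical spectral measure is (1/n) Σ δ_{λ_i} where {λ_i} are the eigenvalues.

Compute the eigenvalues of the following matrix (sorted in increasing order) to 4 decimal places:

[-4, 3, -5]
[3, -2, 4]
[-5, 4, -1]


Since M is real symmetric, all three eigenvalues are real; they are the roots of det(λI − M) = λ³ − (tr M) λ² + s λ − det M, where s is the sum of the principal 2×2 minors.
tr M = -4 + (-2) + (-1) = -7.
s = ((-4)·(-2) − 3²) + ((-4)·(-1) − (-5)²) + ((-2)·(-1) − 4²) = -1 + (-21) + (-14) = -36.
det M (expand along row 1) = (-4)·(-14) − 3·17 + (-5)·2 = -5.
Characteristic polynomial: λ³ + 7λ² − 36λ + 5 = 0.
Substitute λ = y + (tr M)/3 = y − 2.333333 to remove the quadratic term: y³ + p·y + q = 0 with p = s − (tr M)²/3 = -52.333333 and q = −2(tr M)³/27 + (tr M)·s/3 − det M = 114.407407.
Three real roots ⇒ use the trigonometric (Viète) form: r = 2√(−p/3) = 8.353309, φ = arccos(3q/(p·r)) = arccos(-0.785124) = 2.473693 rad.
y_k = r·cos(φ/3 − 2πk/3) for k = 0, 1, 2 gives y = 5.670869, 2.476276, -8.147145.
λ_k = y_k − 2.333333 gives λ = 3.3375, 0.1429, -10.4805 (check: the sum is -7.0000 = tr M).

Eigenvalues sorted in increasing order: [-10.4805, 0.1429, 3.3375].


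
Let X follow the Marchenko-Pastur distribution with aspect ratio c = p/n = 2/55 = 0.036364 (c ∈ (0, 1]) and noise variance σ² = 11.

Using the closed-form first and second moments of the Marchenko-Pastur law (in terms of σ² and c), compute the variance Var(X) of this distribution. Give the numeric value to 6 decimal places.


Recall the MP moments m_1 = E[X] = σ² and m_2 = E[X²] = σ⁴ (1 + c).
m_1 = E[X] = σ² = 11, so m_1² = 121.
m_2 = E[X²] = σ⁴ (1 + c) = 121 · (1 + 0.036364) = 121 · 1.036364 = 125.400000.
(Note m_2 − m_1² simplifies to c · σ⁴ = 0.036364 · 121.)

Var(X) = m_2 − m_1² = 125.400000 − 121 = 4.400000.


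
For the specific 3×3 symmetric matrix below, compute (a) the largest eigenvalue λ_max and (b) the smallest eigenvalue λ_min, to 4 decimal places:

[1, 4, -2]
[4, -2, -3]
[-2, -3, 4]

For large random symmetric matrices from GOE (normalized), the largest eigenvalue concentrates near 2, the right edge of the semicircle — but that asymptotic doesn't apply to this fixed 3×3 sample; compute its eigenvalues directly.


Since M is real symmetric, all three eigenvalues are real; they are the roots of det(λI − M) = λ³ − (tr M) λ² + s λ − det M, where s is the sum of the principal 2×2 minors.
tr M = 1 + (-2) + 4 = 3.
s = (1·(-2) − 4²) + (1·4 − (-2)²) + ((-2)·4 − (-3)²) = -18 + 0 + (-17) = -35.
det M (expand along row 1) = 1·(-17) − 4·10 + (-2)·(-16) = -25.
Characteristic polynomial: λ³ − 3λ² − 35λ + 25 = 0.
Substitute λ = y + (tr M)/3 = y + 1.000000 to remove the quadratic term: y³ + p·y + q = 0 with p = s − (tr M)²/3 = -38.000000 and q = −2(tr M)³/27 + (tr M)·s/3 − det M = -12.000000.
Three real roots ⇒ use the trigonometric (Viète) form: r = 2√(−p/3) = 7.118052, φ = arccos(3q/(p·r)) = arccos(0.133094) = 1.437306 rad.
y_k = r·cos(φ/3 − 2πk/3) for k = 0, 1, 2 gives y = 6.316625, -0.316625, -6.000000.
λ_k = y_k + 1.000000 gives λ = 7.3166, 0.6834, -5.0000 (check: the sum is 3.0000 = tr M).

Hence λ_max = 7.3166 and λ_min = -5.0000.


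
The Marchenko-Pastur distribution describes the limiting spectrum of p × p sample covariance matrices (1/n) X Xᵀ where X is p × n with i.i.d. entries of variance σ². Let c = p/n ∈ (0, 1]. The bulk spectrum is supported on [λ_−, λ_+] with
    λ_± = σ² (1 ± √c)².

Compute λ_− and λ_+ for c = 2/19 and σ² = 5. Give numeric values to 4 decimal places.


c = 2/19 = 0.105263; √c = 0.324443.
λ_− = σ² (1 − √c)² = 5 · (1 − 0.324443)² = 5 · (0.675557)² = 2.281887.
λ_+ = σ² (1 + √c)² = 5 · (1 + 0.324443)² = 5 · (1.324443)² = 8.770744.

Rounded to 4 decimal places: λ_− ≈ 2.2819, λ_+ ≈ 8.7707.


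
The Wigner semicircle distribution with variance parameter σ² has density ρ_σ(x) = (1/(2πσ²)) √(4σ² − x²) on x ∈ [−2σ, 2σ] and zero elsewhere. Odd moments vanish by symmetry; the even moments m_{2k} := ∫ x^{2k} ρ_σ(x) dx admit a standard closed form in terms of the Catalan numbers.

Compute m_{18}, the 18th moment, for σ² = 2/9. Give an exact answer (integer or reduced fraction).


By the scaled semicircle moment identity, m_{2k} = σ^{2k} · C_k with k = 9.
C_9 = (1/(k+1)) · C(2k, k) = (1/10) · C(18, 9) = (1/10) · 48620 = 4862.
σ^{2k} = (σ²)^k = (2/9)^9 = 512/387420489.

Therefore m_{18} = σ^{18} · C_9 = (512/387420489) · 4862 = 2489344/387420489.


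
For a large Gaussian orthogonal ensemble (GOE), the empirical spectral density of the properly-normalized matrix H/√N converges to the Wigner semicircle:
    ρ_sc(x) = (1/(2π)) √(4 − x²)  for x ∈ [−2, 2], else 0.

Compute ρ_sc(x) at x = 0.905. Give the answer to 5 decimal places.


ρ_sc(x) = (1/(2π)) √(4 − x²). With x = 0.905:
  4 − x² = 4 − (0.905)² = 4 − 0.819025 = 3.180975.
  √(4 − x²) = 1.783529.
  1/(2π) = 0.159155.
  ρ_sc(0.905) = 0.159155 · 1.783529 = 0.283857.

Rounded to 5 decimal places: ρ_sc(0.905) ≈ 0.28386.


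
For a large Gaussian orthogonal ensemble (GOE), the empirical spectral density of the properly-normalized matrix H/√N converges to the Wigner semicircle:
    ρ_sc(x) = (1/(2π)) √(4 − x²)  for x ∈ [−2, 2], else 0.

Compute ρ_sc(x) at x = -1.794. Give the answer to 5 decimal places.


ρ_sc(x) = (1/(2π)) √(4 − x²). With x = -1.794:
  4 − x² = 4 − (-1.794)² = 4 − 3.218436 = 0.781564.
  √(4 − x²) = 0.884061.
  1/(2π) = 0.159155.
  ρ_sc(-1.794) = 0.159155 · 0.884061 = 0.140703.

Rounded to 5 decimal places: ρ_sc(-1.794) ≈ 0.14070.


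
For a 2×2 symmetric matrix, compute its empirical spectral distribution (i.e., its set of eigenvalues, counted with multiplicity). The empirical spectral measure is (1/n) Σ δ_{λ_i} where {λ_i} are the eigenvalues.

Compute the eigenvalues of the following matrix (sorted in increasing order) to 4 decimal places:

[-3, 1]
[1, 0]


Since M is real symmetric, both eigenvalues are real; they are the roots of det(λI − M) = λ² − (tr M) λ + det M.
tr M = -3 + 0 = -3.
det M = (-3)·0 − 1² = 0 − 1 = -1.
Characteristic polynomial: λ² + 3λ − 1 = 0.
Discriminant Δ = (tr M)² − 4·det M = 9 − (-4) = 13; √Δ = 3.605551.
λ = (tr M ± √Δ)/2 = (-3 ± 3.605551)/2, giving (tr M − √Δ)/2 = -3.3028 and (tr M + √Δ)/2 = 0.3028.

Eigenvalues sorted in increasing order: [-3.3028, 0.3028].
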